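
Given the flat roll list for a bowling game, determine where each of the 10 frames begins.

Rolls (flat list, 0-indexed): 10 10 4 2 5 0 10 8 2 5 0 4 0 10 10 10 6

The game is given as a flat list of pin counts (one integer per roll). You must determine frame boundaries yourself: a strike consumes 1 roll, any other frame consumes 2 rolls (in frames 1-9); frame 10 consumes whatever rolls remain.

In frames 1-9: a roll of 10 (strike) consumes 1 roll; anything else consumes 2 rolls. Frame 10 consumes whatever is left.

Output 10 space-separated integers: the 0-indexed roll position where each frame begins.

Frame 1 starts at roll index 0: roll=10 (strike), consumes 1 roll
Frame 2 starts at roll index 1: roll=10 (strike), consumes 1 roll
Frame 3 starts at roll index 2: rolls=4,2 (sum=6), consumes 2 rolls
Frame 4 starts at roll index 4: rolls=5,0 (sum=5), consumes 2 rolls
Frame 5 starts at roll index 6: roll=10 (strike), consumes 1 roll
Frame 6 starts at roll index 7: rolls=8,2 (sum=10), consumes 2 rolls
Frame 7 starts at roll index 9: rolls=5,0 (sum=5), consumes 2 rolls
Frame 8 starts at roll index 11: rolls=4,0 (sum=4), consumes 2 rolls
Frame 9 starts at roll index 13: roll=10 (strike), consumes 1 roll
Frame 10 starts at roll index 14: 3 remaining rolls

Answer: 0 1 2 4 6 7 9 11 13 14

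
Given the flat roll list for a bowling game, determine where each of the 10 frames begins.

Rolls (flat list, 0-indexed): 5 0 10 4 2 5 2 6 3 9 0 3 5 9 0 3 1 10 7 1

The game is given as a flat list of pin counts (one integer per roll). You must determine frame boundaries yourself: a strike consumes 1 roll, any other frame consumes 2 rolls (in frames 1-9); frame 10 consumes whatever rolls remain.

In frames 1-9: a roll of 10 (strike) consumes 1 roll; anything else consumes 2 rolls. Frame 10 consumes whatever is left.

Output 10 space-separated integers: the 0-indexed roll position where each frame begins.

Answer: 0 2 3 5 7 9 11 13 15 17

Derivation:
Frame 1 starts at roll index 0: rolls=5,0 (sum=5), consumes 2 rolls
Frame 2 starts at roll index 2: roll=10 (strike), consumes 1 roll
Frame 3 starts at roll index 3: rolls=4,2 (sum=6), consumes 2 rolls
Frame 4 starts at roll index 5: rolls=5,2 (sum=7), consumes 2 rolls
Frame 5 starts at roll index 7: rolls=6,3 (sum=9), consumes 2 rolls
Frame 6 starts at roll index 9: rolls=9,0 (sum=9), consumes 2 rolls
Frame 7 starts at roll index 11: rolls=3,5 (sum=8), consumes 2 rolls
Frame 8 starts at roll index 13: rolls=9,0 (sum=9), consumes 2 rolls
Frame 9 starts at roll index 15: rolls=3,1 (sum=4), consumes 2 rolls
Frame 10 starts at roll index 17: 3 remaining rolls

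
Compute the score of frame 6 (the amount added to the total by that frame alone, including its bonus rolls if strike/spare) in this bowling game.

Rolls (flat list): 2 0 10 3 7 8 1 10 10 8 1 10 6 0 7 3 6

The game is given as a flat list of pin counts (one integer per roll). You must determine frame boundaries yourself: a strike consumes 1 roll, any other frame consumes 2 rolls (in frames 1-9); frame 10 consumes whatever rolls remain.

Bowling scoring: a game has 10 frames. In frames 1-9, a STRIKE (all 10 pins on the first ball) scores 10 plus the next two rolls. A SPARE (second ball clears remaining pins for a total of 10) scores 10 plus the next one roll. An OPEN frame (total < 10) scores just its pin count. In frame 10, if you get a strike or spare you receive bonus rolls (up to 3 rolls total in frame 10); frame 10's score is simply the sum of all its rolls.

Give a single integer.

Frame 1: OPEN (2+0=2). Cumulative: 2
Frame 2: STRIKE. 10 + next two rolls (3+7) = 20. Cumulative: 22
Frame 3: SPARE (3+7=10). 10 + next roll (8) = 18. Cumulative: 40
Frame 4: OPEN (8+1=9). Cumulative: 49
Frame 5: STRIKE. 10 + next two rolls (10+8) = 28. Cumulative: 77
Frame 6: STRIKE. 10 + next two rolls (8+1) = 19. Cumulative: 96
Frame 7: OPEN (8+1=9). Cumulative: 105
Frame 8: STRIKE. 10 + next two rolls (6+0) = 16. Cumulative: 121

Answer: 19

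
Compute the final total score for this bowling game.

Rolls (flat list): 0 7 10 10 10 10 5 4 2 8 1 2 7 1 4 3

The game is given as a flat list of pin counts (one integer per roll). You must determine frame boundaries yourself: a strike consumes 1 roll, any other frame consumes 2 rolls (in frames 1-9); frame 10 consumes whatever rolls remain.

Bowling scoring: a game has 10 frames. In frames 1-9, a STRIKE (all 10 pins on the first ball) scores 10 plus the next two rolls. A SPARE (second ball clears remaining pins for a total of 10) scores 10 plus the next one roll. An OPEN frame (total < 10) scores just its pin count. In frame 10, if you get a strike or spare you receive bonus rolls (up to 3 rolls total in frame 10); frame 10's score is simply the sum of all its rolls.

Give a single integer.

Frame 1: OPEN (0+7=7). Cumulative: 7
Frame 2: STRIKE. 10 + next two rolls (10+10) = 30. Cumulative: 37
Frame 3: STRIKE. 10 + next two rolls (10+10) = 30. Cumulative: 67
Frame 4: STRIKE. 10 + next two rolls (10+5) = 25. Cumulative: 92
Frame 5: STRIKE. 10 + next two rolls (5+4) = 19. Cumulative: 111
Frame 6: OPEN (5+4=9). Cumulative: 120
Frame 7: SPARE (2+8=10). 10 + next roll (1) = 11. Cumulative: 131
Frame 8: OPEN (1+2=3). Cumulative: 134
Frame 9: OPEN (7+1=8). Cumulative: 142
Frame 10: OPEN. Sum of all frame-10 rolls (4+3) = 7. Cumulative: 149

Answer: 149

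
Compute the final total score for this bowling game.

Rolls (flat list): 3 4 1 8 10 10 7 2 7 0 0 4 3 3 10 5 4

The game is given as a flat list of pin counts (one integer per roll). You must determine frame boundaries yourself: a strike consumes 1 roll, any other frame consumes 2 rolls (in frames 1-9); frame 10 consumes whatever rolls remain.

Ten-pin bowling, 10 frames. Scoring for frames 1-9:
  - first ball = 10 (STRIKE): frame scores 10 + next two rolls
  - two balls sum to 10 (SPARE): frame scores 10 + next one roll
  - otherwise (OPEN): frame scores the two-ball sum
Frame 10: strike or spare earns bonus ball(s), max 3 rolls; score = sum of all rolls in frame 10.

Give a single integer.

Answer: 116

Derivation:
Frame 1: OPEN (3+4=7). Cumulative: 7
Frame 2: OPEN (1+8=9). Cumulative: 16
Frame 3: STRIKE. 10 + next two rolls (10+7) = 27. Cumulative: 43
Frame 4: STRIKE. 10 + next two rolls (7+2) = 19. Cumulative: 62
Frame 5: OPEN (7+2=9). Cumulative: 71
Frame 6: OPEN (7+0=7). Cumulative: 78
Frame 7: OPEN (0+4=4). Cumulative: 82
Frame 8: OPEN (3+3=6). Cumulative: 88
Frame 9: STRIKE. 10 + next two rolls (5+4) = 19. Cumulative: 107
Frame 10: OPEN. Sum of all frame-10 rolls (5+4) = 9. Cumulative: 116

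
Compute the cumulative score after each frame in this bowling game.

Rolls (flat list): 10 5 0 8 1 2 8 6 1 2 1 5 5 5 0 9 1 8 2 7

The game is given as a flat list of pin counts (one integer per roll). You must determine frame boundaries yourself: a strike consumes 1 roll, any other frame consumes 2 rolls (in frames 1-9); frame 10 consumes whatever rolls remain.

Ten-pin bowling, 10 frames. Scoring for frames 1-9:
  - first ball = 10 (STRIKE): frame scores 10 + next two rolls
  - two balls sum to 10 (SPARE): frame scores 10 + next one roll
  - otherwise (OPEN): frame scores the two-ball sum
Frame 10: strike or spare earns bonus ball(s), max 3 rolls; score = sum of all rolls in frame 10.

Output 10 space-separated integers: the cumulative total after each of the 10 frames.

Frame 1: STRIKE. 10 + next two rolls (5+0) = 15. Cumulative: 15
Frame 2: OPEN (5+0=5). Cumulative: 20
Frame 3: OPEN (8+1=9). Cumulative: 29
Frame 4: SPARE (2+8=10). 10 + next roll (6) = 16. Cumulative: 45
Frame 5: OPEN (6+1=7). Cumulative: 52
Frame 6: OPEN (2+1=3). Cumulative: 55
Frame 7: SPARE (5+5=10). 10 + next roll (5) = 15. Cumulative: 70
Frame 8: OPEN (5+0=5). Cumulative: 75
Frame 9: SPARE (9+1=10). 10 + next roll (8) = 18. Cumulative: 93
Frame 10: SPARE. Sum of all frame-10 rolls (8+2+7) = 17. Cumulative: 110

Answer: 15 20 29 45 52 55 70 75 93 110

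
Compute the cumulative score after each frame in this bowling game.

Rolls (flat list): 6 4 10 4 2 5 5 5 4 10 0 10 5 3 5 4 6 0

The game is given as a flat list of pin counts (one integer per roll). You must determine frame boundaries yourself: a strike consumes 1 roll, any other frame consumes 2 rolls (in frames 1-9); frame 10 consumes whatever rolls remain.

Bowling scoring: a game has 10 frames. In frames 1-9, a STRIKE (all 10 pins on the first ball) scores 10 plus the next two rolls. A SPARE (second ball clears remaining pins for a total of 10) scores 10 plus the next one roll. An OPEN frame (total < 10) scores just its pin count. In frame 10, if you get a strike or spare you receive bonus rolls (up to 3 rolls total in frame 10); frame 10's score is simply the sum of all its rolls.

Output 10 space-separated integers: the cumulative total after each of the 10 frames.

Frame 1: SPARE (6+4=10). 10 + next roll (10) = 20. Cumulative: 20
Frame 2: STRIKE. 10 + next two rolls (4+2) = 16. Cumulative: 36
Frame 3: OPEN (4+2=6). Cumulative: 42
Frame 4: SPARE (5+5=10). 10 + next roll (5) = 15. Cumulative: 57
Frame 5: OPEN (5+4=9). Cumulative: 66
Frame 6: STRIKE. 10 + next two rolls (0+10) = 20. Cumulative: 86
Frame 7: SPARE (0+10=10). 10 + next roll (5) = 15. Cumulative: 101
Frame 8: OPEN (5+3=8). Cumulative: 109
Frame 9: OPEN (5+4=9). Cumulative: 118
Frame 10: OPEN. Sum of all frame-10 rolls (6+0) = 6. Cumulative: 124

Answer: 20 36 42 57 66 86 101 109 118 124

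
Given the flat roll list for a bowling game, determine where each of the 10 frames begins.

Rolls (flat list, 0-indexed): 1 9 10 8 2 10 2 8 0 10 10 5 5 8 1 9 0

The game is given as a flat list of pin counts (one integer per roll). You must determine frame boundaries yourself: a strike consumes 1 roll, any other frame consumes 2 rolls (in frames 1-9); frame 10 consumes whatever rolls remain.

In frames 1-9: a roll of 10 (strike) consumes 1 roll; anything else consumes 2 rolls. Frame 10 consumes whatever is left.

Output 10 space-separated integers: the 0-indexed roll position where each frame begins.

Frame 1 starts at roll index 0: rolls=1,9 (sum=10), consumes 2 rolls
Frame 2 starts at roll index 2: roll=10 (strike), consumes 1 roll
Frame 3 starts at roll index 3: rolls=8,2 (sum=10), consumes 2 rolls
Frame 4 starts at roll index 5: roll=10 (strike), consumes 1 roll
Frame 5 starts at roll index 6: rolls=2,8 (sum=10), consumes 2 rolls
Frame 6 starts at roll index 8: rolls=0,10 (sum=10), consumes 2 rolls
Frame 7 starts at roll index 10: roll=10 (strike), consumes 1 roll
Frame 8 starts at roll index 11: rolls=5,5 (sum=10), consumes 2 rolls
Frame 9 starts at roll index 13: rolls=8,1 (sum=9), consumes 2 rolls
Frame 10 starts at roll index 15: 2 remaining rolls

Answer: 0 2 3 5 6 8 10 11 13 15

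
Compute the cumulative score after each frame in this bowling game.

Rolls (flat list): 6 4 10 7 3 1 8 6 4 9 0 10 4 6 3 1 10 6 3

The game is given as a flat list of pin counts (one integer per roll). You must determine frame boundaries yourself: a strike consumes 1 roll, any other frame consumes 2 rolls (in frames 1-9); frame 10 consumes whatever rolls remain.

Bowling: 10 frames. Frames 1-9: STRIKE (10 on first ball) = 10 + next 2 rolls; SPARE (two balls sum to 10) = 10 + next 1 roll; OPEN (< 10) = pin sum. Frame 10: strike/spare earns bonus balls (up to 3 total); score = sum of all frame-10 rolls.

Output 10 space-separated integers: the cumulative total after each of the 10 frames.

Answer: 20 40 51 60 79 88 108 121 125 144

Derivation:
Frame 1: SPARE (6+4=10). 10 + next roll (10) = 20. Cumulative: 20
Frame 2: STRIKE. 10 + next two rolls (7+3) = 20. Cumulative: 40
Frame 3: SPARE (7+3=10). 10 + next roll (1) = 11. Cumulative: 51
Frame 4: OPEN (1+8=9). Cumulative: 60
Frame 5: SPARE (6+4=10). 10 + next roll (9) = 19. Cumulative: 79
Frame 6: OPEN (9+0=9). Cumulative: 88
Frame 7: STRIKE. 10 + next two rolls (4+6) = 20. Cumulative: 108
Frame 8: SPARE (4+6=10). 10 + next roll (3) = 13. Cumulative: 121
Frame 9: OPEN (3+1=4). Cumulative: 125
Frame 10: STRIKE. Sum of all frame-10 rolls (10+6+3) = 19. Cumulative: 144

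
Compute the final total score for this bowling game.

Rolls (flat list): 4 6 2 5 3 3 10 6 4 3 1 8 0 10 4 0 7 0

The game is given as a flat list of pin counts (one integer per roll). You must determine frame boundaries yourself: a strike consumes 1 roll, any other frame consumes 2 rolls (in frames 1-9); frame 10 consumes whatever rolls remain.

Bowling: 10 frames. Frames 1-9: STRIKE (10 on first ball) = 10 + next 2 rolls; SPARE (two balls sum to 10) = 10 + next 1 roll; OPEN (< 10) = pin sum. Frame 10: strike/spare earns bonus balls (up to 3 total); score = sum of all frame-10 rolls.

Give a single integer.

Answer: 95

Derivation:
Frame 1: SPARE (4+6=10). 10 + next roll (2) = 12. Cumulative: 12
Frame 2: OPEN (2+5=7). Cumulative: 19
Frame 3: OPEN (3+3=6). Cumulative: 25
Frame 4: STRIKE. 10 + next two rolls (6+4) = 20. Cumulative: 45
Frame 5: SPARE (6+4=10). 10 + next roll (3) = 13. Cumulative: 58
Frame 6: OPEN (3+1=4). Cumulative: 62
Frame 7: OPEN (8+0=8). Cumulative: 70
Frame 8: STRIKE. 10 + next two rolls (4+0) = 14. Cumulative: 84
Frame 9: OPEN (4+0=4). Cumulative: 88
Frame 10: OPEN. Sum of all frame-10 rolls (7+0) = 7. Cumulative: 95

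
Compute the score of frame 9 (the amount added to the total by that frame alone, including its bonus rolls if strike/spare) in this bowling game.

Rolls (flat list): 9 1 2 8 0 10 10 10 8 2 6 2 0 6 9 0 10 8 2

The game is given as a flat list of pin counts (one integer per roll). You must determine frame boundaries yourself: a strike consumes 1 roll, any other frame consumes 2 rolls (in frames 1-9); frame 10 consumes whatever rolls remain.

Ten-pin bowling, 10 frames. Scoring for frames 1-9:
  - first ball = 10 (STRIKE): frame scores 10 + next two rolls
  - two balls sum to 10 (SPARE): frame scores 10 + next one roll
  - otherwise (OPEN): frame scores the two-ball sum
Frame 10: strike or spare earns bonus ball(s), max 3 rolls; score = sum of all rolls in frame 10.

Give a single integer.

Frame 1: SPARE (9+1=10). 10 + next roll (2) = 12. Cumulative: 12
Frame 2: SPARE (2+8=10). 10 + next roll (0) = 10. Cumulative: 22
Frame 3: SPARE (0+10=10). 10 + next roll (10) = 20. Cumulative: 42
Frame 4: STRIKE. 10 + next two rolls (10+8) = 28. Cumulative: 70
Frame 5: STRIKE. 10 + next two rolls (8+2) = 20. Cumulative: 90
Frame 6: SPARE (8+2=10). 10 + next roll (6) = 16. Cumulative: 106
Frame 7: OPEN (6+2=8). Cumulative: 114
Frame 8: OPEN (0+6=6). Cumulative: 120
Frame 9: OPEN (9+0=9). Cumulative: 129
Frame 10: STRIKE. Sum of all frame-10 rolls (10+8+2) = 20. Cumulative: 149

Answer: 9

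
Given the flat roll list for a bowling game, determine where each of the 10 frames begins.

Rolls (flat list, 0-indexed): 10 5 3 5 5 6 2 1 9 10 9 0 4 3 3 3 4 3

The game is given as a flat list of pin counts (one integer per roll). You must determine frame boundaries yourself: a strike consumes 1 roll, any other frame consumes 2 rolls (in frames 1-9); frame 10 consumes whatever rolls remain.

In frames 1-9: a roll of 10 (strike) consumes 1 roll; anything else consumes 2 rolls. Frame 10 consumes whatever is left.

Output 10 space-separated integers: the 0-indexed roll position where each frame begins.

Frame 1 starts at roll index 0: roll=10 (strike), consumes 1 roll
Frame 2 starts at roll index 1: rolls=5,3 (sum=8), consumes 2 rolls
Frame 3 starts at roll index 3: rolls=5,5 (sum=10), consumes 2 rolls
Frame 4 starts at roll index 5: rolls=6,2 (sum=8), consumes 2 rolls
Frame 5 starts at roll index 7: rolls=1,9 (sum=10), consumes 2 rolls
Frame 6 starts at roll index 9: roll=10 (strike), consumes 1 roll
Frame 7 starts at roll index 10: rolls=9,0 (sum=9), consumes 2 rolls
Frame 8 starts at roll index 12: rolls=4,3 (sum=7), consumes 2 rolls
Frame 9 starts at roll index 14: rolls=3,3 (sum=6), consumes 2 rolls
Frame 10 starts at roll index 16: 2 remaining rolls

Answer: 0 1 3 5 7 9 10 12 14 16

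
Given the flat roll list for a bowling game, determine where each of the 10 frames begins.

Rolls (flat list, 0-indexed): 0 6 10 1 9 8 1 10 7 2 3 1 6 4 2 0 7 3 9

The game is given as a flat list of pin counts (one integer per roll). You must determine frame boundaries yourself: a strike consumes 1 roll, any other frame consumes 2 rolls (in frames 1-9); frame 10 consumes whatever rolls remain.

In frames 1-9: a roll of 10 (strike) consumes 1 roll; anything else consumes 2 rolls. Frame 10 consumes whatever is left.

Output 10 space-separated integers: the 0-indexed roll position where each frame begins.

Answer: 0 2 3 5 7 8 10 12 14 16

Derivation:
Frame 1 starts at roll index 0: rolls=0,6 (sum=6), consumes 2 rolls
Frame 2 starts at roll index 2: roll=10 (strike), consumes 1 roll
Frame 3 starts at roll index 3: rolls=1,9 (sum=10), consumes 2 rolls
Frame 4 starts at roll index 5: rolls=8,1 (sum=9), consumes 2 rolls
Frame 5 starts at roll index 7: roll=10 (strike), consumes 1 roll
Frame 6 starts at roll index 8: rolls=7,2 (sum=9), consumes 2 rolls
Frame 7 starts at roll index 10: rolls=3,1 (sum=4), consumes 2 rolls
Frame 8 starts at roll index 12: rolls=6,4 (sum=10), consumes 2 rolls
Frame 9 starts at roll index 14: rolls=2,0 (sum=2), consumes 2 rolls
Frame 10 starts at roll index 16: 3 remaining rolls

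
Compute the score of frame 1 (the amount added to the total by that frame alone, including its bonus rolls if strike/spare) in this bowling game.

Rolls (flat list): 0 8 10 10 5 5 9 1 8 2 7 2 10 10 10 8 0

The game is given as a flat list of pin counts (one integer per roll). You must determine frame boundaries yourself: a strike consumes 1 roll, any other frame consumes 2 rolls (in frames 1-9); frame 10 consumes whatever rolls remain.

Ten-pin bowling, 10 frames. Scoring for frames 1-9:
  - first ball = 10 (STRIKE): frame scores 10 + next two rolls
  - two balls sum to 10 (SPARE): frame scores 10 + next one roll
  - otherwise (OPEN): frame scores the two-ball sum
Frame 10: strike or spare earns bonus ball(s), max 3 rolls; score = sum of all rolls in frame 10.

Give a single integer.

Answer: 8

Derivation:
Frame 1: OPEN (0+8=8). Cumulative: 8
Frame 2: STRIKE. 10 + next two rolls (10+5) = 25. Cumulative: 33
Frame 3: STRIKE. 10 + next two rolls (5+5) = 20. Cumulative: 53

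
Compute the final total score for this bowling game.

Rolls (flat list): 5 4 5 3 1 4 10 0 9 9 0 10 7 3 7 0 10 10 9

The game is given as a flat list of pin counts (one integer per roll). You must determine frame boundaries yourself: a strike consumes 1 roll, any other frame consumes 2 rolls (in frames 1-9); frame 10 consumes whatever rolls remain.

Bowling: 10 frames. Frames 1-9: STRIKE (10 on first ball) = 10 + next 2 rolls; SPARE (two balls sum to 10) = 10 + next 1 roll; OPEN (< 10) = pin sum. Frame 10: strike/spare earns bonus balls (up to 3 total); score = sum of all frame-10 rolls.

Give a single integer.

Answer: 132

Derivation:
Frame 1: OPEN (5+4=9). Cumulative: 9
Frame 2: OPEN (5+3=8). Cumulative: 17
Frame 3: OPEN (1+4=5). Cumulative: 22
Frame 4: STRIKE. 10 + next two rolls (0+9) = 19. Cumulative: 41
Frame 5: OPEN (0+9=9). Cumulative: 50
Frame 6: OPEN (9+0=9). Cumulative: 59
Frame 7: STRIKE. 10 + next two rolls (7+3) = 20. Cumulative: 79
Frame 8: SPARE (7+3=10). 10 + next roll (7) = 17. Cumulative: 96
Frame 9: OPEN (7+0=7). Cumulative: 103
Frame 10: STRIKE. Sum of all frame-10 rolls (10+10+9) = 29. Cumulative: 132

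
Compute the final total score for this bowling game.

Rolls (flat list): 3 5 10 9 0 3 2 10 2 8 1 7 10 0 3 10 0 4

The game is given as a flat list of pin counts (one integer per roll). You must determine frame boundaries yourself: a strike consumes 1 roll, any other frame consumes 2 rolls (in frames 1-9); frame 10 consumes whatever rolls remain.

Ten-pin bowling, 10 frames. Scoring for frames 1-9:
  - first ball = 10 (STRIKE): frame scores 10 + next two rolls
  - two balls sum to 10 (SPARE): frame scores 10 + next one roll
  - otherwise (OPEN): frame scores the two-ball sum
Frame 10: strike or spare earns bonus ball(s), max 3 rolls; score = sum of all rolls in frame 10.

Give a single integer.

Frame 1: OPEN (3+5=8). Cumulative: 8
Frame 2: STRIKE. 10 + next two rolls (9+0) = 19. Cumulative: 27
Frame 3: OPEN (9+0=9). Cumulative: 36
Frame 4: OPEN (3+2=5). Cumulative: 41
Frame 5: STRIKE. 10 + next two rolls (2+8) = 20. Cumulative: 61
Frame 6: SPARE (2+8=10). 10 + next roll (1) = 11. Cumulative: 72
Frame 7: OPEN (1+7=8). Cumulative: 80
Frame 8: STRIKE. 10 + next two rolls (0+3) = 13. Cumulative: 93
Frame 9: OPEN (0+3=3). Cumulative: 96
Frame 10: STRIKE. Sum of all frame-10 rolls (10+0+4) = 14. Cumulative: 110

Answer: 110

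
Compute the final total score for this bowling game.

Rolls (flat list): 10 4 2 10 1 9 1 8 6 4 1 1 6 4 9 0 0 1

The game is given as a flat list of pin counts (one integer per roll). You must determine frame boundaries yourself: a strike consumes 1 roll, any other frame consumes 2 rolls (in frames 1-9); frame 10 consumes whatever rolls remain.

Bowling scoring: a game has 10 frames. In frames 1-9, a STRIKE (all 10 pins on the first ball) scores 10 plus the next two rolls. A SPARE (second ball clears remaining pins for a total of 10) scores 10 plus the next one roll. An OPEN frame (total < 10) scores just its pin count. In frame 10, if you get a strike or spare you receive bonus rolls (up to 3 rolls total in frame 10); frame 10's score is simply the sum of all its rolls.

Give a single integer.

Frame 1: STRIKE. 10 + next two rolls (4+2) = 16. Cumulative: 16
Frame 2: OPEN (4+2=6). Cumulative: 22
Frame 3: STRIKE. 10 + next two rolls (1+9) = 20. Cumulative: 42
Frame 4: SPARE (1+9=10). 10 + next roll (1) = 11. Cumulative: 53
Frame 5: OPEN (1+8=9). Cumulative: 62
Frame 6: SPARE (6+4=10). 10 + next roll (1) = 11. Cumulative: 73
Frame 7: OPEN (1+1=2). Cumulative: 75
Frame 8: SPARE (6+4=10). 10 + next roll (9) = 19. Cumulative: 94
Frame 9: OPEN (9+0=9). Cumulative: 103
Frame 10: OPEN. Sum of all frame-10 rolls (0+1) = 1. Cumulative: 104

Answer: 104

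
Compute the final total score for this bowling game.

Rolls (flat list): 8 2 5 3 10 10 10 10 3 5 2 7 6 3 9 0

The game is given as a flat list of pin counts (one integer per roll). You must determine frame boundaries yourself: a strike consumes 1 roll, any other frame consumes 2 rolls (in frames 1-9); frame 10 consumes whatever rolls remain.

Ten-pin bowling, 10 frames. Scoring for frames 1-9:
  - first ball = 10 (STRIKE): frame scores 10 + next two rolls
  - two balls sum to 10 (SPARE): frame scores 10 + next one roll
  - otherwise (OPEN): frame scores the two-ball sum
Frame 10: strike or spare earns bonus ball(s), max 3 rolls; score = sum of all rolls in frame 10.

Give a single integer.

Frame 1: SPARE (8+2=10). 10 + next roll (5) = 15. Cumulative: 15
Frame 2: OPEN (5+3=8). Cumulative: 23
Frame 3: STRIKE. 10 + next two rolls (10+10) = 30. Cumulative: 53
Frame 4: STRIKE. 10 + next two rolls (10+10) = 30. Cumulative: 83
Frame 5: STRIKE. 10 + next two rolls (10+3) = 23. Cumulative: 106
Frame 6: STRIKE. 10 + next two rolls (3+5) = 18. Cumulative: 124
Frame 7: OPEN (3+5=8). Cumulative: 132
Frame 8: OPEN (2+7=9). Cumulative: 141
Frame 9: OPEN (6+3=9). Cumulative: 150
Frame 10: OPEN. Sum of all frame-10 rolls (9+0) = 9. Cumulative: 159

Answer: 159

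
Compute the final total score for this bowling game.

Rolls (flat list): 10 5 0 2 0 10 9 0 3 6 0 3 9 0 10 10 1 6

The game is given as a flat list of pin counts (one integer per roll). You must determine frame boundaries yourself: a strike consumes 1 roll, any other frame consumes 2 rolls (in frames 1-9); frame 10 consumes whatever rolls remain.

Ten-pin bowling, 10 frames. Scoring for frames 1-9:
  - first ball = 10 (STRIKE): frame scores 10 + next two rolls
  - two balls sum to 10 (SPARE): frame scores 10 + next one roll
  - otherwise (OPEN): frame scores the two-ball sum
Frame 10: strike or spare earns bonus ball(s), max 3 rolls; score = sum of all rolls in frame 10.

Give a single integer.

Frame 1: STRIKE. 10 + next two rolls (5+0) = 15. Cumulative: 15
Frame 2: OPEN (5+0=5). Cumulative: 20
Frame 3: OPEN (2+0=2). Cumulative: 22
Frame 4: STRIKE. 10 + next two rolls (9+0) = 19. Cumulative: 41
Frame 5: OPEN (9+0=9). Cumulative: 50
Frame 6: OPEN (3+6=9). Cumulative: 59
Frame 7: OPEN (0+3=3). Cumulative: 62
Frame 8: OPEN (9+0=9). Cumulative: 71
Frame 9: STRIKE. 10 + next two rolls (10+1) = 21. Cumulative: 92
Frame 10: STRIKE. Sum of all frame-10 rolls (10+1+6) = 17. Cumulative: 109

Answer: 109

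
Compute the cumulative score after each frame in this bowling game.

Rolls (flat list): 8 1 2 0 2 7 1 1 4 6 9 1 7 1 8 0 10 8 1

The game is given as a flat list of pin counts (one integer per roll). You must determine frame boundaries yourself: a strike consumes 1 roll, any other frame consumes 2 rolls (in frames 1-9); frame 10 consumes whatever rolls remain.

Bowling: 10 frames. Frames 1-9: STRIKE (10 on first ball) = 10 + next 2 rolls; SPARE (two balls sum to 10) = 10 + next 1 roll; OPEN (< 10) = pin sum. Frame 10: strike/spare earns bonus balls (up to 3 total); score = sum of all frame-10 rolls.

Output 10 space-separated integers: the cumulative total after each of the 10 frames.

Answer: 9 11 20 22 41 58 66 74 93 102

Derivation:
Frame 1: OPEN (8+1=9). Cumulative: 9
Frame 2: OPEN (2+0=2). Cumulative: 11
Frame 3: OPEN (2+7=9). Cumulative: 20
Frame 4: OPEN (1+1=2). Cumulative: 22
Frame 5: SPARE (4+6=10). 10 + next roll (9) = 19. Cumulative: 41
Frame 6: SPARE (9+1=10). 10 + next roll (7) = 17. Cumulative: 58
Frame 7: OPEN (7+1=8). Cumulative: 66
Frame 8: OPEN (8+0=8). Cumulative: 74
Frame 9: STRIKE. 10 + next two rolls (8+1) = 19. Cumulative: 93
Frame 10: OPEN. Sum of all frame-10 rolls (8+1) = 9. Cumulative: 102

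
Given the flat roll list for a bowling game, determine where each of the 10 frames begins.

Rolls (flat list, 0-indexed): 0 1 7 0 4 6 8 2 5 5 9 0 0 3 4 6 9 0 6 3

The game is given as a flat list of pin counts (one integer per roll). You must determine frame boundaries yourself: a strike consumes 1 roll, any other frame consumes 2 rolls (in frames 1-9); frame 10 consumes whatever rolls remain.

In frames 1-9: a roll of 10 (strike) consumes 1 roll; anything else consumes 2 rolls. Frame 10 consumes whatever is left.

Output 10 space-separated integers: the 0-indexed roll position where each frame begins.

Frame 1 starts at roll index 0: rolls=0,1 (sum=1), consumes 2 rolls
Frame 2 starts at roll index 2: rolls=7,0 (sum=7), consumes 2 rolls
Frame 3 starts at roll index 4: rolls=4,6 (sum=10), consumes 2 rolls
Frame 4 starts at roll index 6: rolls=8,2 (sum=10), consumes 2 rolls
Frame 5 starts at roll index 8: rolls=5,5 (sum=10), consumes 2 rolls
Frame 6 starts at roll index 10: rolls=9,0 (sum=9), consumes 2 rolls
Frame 7 starts at roll index 12: rolls=0,3 (sum=3), consumes 2 rolls
Frame 8 starts at roll index 14: rolls=4,6 (sum=10), consumes 2 rolls
Frame 9 starts at roll index 16: rolls=9,0 (sum=9), consumes 2 rolls
Frame 10 starts at roll index 18: 2 remaining rolls

Answer: 0 2 4 6 8 10 12 14 16 18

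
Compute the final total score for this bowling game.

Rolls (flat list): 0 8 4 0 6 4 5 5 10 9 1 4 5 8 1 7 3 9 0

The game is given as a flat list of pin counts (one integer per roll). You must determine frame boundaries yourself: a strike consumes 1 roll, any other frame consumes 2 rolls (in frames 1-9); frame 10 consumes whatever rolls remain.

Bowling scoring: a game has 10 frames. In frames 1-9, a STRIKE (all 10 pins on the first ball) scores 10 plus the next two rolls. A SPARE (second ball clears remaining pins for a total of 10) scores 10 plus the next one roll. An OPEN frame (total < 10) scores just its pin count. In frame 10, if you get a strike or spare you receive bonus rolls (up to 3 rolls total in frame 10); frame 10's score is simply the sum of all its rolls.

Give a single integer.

Frame 1: OPEN (0+8=8). Cumulative: 8
Frame 2: OPEN (4+0=4). Cumulative: 12
Frame 3: SPARE (6+4=10). 10 + next roll (5) = 15. Cumulative: 27
Frame 4: SPARE (5+5=10). 10 + next roll (10) = 20. Cumulative: 47
Frame 5: STRIKE. 10 + next two rolls (9+1) = 20. Cumulative: 67
Frame 6: SPARE (9+1=10). 10 + next roll (4) = 14. Cumulative: 81
Frame 7: OPEN (4+5=9). Cumulative: 90
Frame 8: OPEN (8+1=9). Cumulative: 99
Frame 9: SPARE (7+3=10). 10 + next roll (9) = 19. Cumulative: 118
Frame 10: OPEN. Sum of all frame-10 rolls (9+0) = 9. Cumulative: 127

Answer: 127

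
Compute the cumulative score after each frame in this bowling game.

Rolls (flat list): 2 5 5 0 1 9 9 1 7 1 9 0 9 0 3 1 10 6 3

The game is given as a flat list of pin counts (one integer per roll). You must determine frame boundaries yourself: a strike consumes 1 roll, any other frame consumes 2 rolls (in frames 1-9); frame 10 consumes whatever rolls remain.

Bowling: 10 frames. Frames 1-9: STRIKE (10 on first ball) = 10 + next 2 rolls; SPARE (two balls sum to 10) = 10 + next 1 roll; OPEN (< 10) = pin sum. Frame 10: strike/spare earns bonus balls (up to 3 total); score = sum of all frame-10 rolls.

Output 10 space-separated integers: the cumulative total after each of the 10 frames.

Answer: 7 12 31 48 56 65 74 78 97 106

Derivation:
Frame 1: OPEN (2+5=7). Cumulative: 7
Frame 2: OPEN (5+0=5). Cumulative: 12
Frame 3: SPARE (1+9=10). 10 + next roll (9) = 19. Cumulative: 31
Frame 4: SPARE (9+1=10). 10 + next roll (7) = 17. Cumulative: 48
Frame 5: OPEN (7+1=8). Cumulative: 56
Frame 6: OPEN (9+0=9). Cumulative: 65
Frame 7: OPEN (9+0=9). Cumulative: 74
Frame 8: OPEN (3+1=4). Cumulative: 78
Frame 9: STRIKE. 10 + next two rolls (6+3) = 19. Cumulative: 97
Frame 10: OPEN. Sum of all frame-10 rolls (6+3) = 9. Cumulative: 106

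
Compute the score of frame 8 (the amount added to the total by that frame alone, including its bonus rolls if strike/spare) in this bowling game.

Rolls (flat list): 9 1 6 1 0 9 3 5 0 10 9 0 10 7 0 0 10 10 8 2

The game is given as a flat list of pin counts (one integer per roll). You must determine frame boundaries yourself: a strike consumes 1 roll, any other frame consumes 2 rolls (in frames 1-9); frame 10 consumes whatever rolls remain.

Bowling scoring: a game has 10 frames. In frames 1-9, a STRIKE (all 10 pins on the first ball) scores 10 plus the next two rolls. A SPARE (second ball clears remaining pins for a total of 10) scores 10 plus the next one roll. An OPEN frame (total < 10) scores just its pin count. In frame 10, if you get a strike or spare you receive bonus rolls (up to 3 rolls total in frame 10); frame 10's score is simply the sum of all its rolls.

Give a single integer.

Frame 1: SPARE (9+1=10). 10 + next roll (6) = 16. Cumulative: 16
Frame 2: OPEN (6+1=7). Cumulative: 23
Frame 3: OPEN (0+9=9). Cumulative: 32
Frame 4: OPEN (3+5=8). Cumulative: 40
Frame 5: SPARE (0+10=10). 10 + next roll (9) = 19. Cumulative: 59
Frame 6: OPEN (9+0=9). Cumulative: 68
Frame 7: STRIKE. 10 + next two rolls (7+0) = 17. Cumulative: 85
Frame 8: OPEN (7+0=7). Cumulative: 92
Frame 9: SPARE (0+10=10). 10 + next roll (10) = 20. Cumulative: 112
Frame 10: STRIKE. Sum of all frame-10 rolls (10+8+2) = 20. Cumulative: 132

Answer: 7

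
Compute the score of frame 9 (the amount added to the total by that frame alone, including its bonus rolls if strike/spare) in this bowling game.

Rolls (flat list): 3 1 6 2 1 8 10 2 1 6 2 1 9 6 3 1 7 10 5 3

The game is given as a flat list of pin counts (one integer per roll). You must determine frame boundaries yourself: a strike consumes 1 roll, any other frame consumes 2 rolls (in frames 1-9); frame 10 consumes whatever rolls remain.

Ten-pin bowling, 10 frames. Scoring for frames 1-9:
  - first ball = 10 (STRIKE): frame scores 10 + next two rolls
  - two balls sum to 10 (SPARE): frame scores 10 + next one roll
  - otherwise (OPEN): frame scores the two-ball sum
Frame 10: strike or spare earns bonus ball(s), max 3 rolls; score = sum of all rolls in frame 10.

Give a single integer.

Frame 1: OPEN (3+1=4). Cumulative: 4
Frame 2: OPEN (6+2=8). Cumulative: 12
Frame 3: OPEN (1+8=9). Cumulative: 21
Frame 4: STRIKE. 10 + next two rolls (2+1) = 13. Cumulative: 34
Frame 5: OPEN (2+1=3). Cumulative: 37
Frame 6: OPEN (6+2=8). Cumulative: 45
Frame 7: SPARE (1+9=10). 10 + next roll (6) = 16. Cumulative: 61
Frame 8: OPEN (6+3=9). Cumulative: 70
Frame 9: OPEN (1+7=8). Cumulative: 78
Frame 10: STRIKE. Sum of all frame-10 rolls (10+5+3) = 18. Cumulative: 96

Answer: 8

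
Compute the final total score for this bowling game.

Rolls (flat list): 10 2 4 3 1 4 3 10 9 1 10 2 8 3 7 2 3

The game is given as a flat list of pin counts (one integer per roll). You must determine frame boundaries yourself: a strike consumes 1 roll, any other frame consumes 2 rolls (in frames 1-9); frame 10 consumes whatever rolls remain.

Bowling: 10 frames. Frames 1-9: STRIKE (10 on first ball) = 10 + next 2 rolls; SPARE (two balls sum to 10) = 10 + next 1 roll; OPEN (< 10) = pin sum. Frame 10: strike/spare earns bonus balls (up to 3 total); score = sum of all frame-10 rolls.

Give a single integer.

Frame 1: STRIKE. 10 + next two rolls (2+4) = 16. Cumulative: 16
Frame 2: OPEN (2+4=6). Cumulative: 22
Frame 3: OPEN (3+1=4). Cumulative: 26
Frame 4: OPEN (4+3=7). Cumulative: 33
Frame 5: STRIKE. 10 + next two rolls (9+1) = 20. Cumulative: 53
Frame 6: SPARE (9+1=10). 10 + next roll (10) = 20. Cumulative: 73
Frame 7: STRIKE. 10 + next two rolls (2+8) = 20. Cumulative: 93
Frame 8: SPARE (2+8=10). 10 + next roll (3) = 13. Cumulative: 106
Frame 9: SPARE (3+7=10). 10 + next roll (2) = 12. Cumulative: 118
Frame 10: OPEN. Sum of all frame-10 rolls (2+3) = 5. Cumulative: 123

Answer: 123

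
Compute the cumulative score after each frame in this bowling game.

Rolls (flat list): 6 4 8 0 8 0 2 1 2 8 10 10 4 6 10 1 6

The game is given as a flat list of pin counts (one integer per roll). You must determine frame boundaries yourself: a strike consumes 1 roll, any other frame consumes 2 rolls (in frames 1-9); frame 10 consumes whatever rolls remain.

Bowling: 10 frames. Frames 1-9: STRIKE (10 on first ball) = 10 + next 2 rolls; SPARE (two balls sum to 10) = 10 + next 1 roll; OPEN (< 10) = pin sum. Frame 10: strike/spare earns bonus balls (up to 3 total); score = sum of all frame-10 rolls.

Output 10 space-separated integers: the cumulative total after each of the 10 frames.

Answer: 18 26 34 37 57 81 101 121 138 145

Derivation:
Frame 1: SPARE (6+4=10). 10 + next roll (8) = 18. Cumulative: 18
Frame 2: OPEN (8+0=8). Cumulative: 26
Frame 3: OPEN (8+0=8). Cumulative: 34
Frame 4: OPEN (2+1=3). Cumulative: 37
Frame 5: SPARE (2+8=10). 10 + next roll (10) = 20. Cumulative: 57
Frame 6: STRIKE. 10 + next two rolls (10+4) = 24. Cumulative: 81
Frame 7: STRIKE. 10 + next two rolls (4+6) = 20. Cumulative: 101
Frame 8: SPARE (4+6=10). 10 + next roll (10) = 20. Cumulative: 121
Frame 9: STRIKE. 10 + next two rolls (1+6) = 17. Cumulative: 138
Frame 10: OPEN. Sum of all frame-10 rolls (1+6) = 7. Cumulative: 145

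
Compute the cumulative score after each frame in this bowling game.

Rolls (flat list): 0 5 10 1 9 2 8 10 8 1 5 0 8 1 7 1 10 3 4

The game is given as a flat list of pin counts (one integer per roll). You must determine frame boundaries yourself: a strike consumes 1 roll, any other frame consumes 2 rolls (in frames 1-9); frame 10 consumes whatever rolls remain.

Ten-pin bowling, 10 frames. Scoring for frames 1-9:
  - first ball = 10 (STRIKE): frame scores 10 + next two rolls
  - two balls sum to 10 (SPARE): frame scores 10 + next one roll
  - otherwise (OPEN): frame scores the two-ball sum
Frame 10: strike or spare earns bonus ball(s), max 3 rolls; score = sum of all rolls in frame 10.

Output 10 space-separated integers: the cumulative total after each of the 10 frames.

Answer: 5 25 37 57 76 85 90 99 107 124

Derivation:
Frame 1: OPEN (0+5=5). Cumulative: 5
Frame 2: STRIKE. 10 + next two rolls (1+9) = 20. Cumulative: 25
Frame 3: SPARE (1+9=10). 10 + next roll (2) = 12. Cumulative: 37
Frame 4: SPARE (2+8=10). 10 + next roll (10) = 20. Cumulative: 57
Frame 5: STRIKE. 10 + next two rolls (8+1) = 19. Cumulative: 76
Frame 6: OPEN (8+1=9). Cumulative: 85
Frame 7: OPEN (5+0=5). Cumulative: 90
Frame 8: OPEN (8+1=9). Cumulative: 99
Frame 9: OPEN (7+1=8). Cumulative: 107
Frame 10: STRIKE. Sum of all frame-10 rolls (10+3+4) = 17. Cumulative: 124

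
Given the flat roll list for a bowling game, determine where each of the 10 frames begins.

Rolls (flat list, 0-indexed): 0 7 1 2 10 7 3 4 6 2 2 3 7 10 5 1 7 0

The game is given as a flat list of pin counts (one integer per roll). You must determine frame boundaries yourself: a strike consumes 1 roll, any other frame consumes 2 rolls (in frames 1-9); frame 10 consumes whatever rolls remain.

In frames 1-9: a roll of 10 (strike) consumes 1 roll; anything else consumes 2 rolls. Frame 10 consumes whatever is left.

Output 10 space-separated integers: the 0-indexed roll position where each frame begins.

Frame 1 starts at roll index 0: rolls=0,7 (sum=7), consumes 2 rolls
Frame 2 starts at roll index 2: rolls=1,2 (sum=3), consumes 2 rolls
Frame 3 starts at roll index 4: roll=10 (strike), consumes 1 roll
Frame 4 starts at roll index 5: rolls=7,3 (sum=10), consumes 2 rolls
Frame 5 starts at roll index 7: rolls=4,6 (sum=10), consumes 2 rolls
Frame 6 starts at roll index 9: rolls=2,2 (sum=4), consumes 2 rolls
Frame 7 starts at roll index 11: rolls=3,7 (sum=10), consumes 2 rolls
Frame 8 starts at roll index 13: roll=10 (strike), consumes 1 roll
Frame 9 starts at roll index 14: rolls=5,1 (sum=6), consumes 2 rolls
Frame 10 starts at roll index 16: 2 remaining rolls

Answer: 0 2 4 5 7 9 11 13 14 16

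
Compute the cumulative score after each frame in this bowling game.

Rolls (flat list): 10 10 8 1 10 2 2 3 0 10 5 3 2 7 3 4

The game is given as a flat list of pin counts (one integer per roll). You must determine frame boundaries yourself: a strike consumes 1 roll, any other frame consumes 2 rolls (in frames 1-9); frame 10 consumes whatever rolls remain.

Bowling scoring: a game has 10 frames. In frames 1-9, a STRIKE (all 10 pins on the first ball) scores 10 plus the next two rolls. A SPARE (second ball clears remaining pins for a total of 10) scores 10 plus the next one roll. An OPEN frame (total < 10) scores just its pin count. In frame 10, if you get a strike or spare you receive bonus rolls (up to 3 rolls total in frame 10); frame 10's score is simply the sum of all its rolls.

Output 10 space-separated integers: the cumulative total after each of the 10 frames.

Answer: 28 47 56 70 74 77 95 103 112 119

Derivation:
Frame 1: STRIKE. 10 + next two rolls (10+8) = 28. Cumulative: 28
Frame 2: STRIKE. 10 + next two rolls (8+1) = 19. Cumulative: 47
Frame 3: OPEN (8+1=9). Cumulative: 56
Frame 4: STRIKE. 10 + next two rolls (2+2) = 14. Cumulative: 70
Frame 5: OPEN (2+2=4). Cumulative: 74
Frame 6: OPEN (3+0=3). Cumulative: 77
Frame 7: STRIKE. 10 + next two rolls (5+3) = 18. Cumulative: 95
Frame 8: OPEN (5+3=8). Cumulative: 103
Frame 9: OPEN (2+7=9). Cumulative: 112
Frame 10: OPEN. Sum of all frame-10 rolls (3+4) = 7. Cumulative: 119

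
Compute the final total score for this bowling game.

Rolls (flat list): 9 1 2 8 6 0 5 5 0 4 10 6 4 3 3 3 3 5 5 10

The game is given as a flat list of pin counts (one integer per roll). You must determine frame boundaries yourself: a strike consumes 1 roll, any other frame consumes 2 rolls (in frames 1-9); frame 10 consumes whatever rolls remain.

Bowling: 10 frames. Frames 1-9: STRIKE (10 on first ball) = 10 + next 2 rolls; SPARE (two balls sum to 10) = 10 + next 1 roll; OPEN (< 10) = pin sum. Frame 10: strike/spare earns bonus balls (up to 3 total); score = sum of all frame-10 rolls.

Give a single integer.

Frame 1: SPARE (9+1=10). 10 + next roll (2) = 12. Cumulative: 12
Frame 2: SPARE (2+8=10). 10 + next roll (6) = 16. Cumulative: 28
Frame 3: OPEN (6+0=6). Cumulative: 34
Frame 4: SPARE (5+5=10). 10 + next roll (0) = 10. Cumulative: 44
Frame 5: OPEN (0+4=4). Cumulative: 48
Frame 6: STRIKE. 10 + next two rolls (6+4) = 20. Cumulative: 68
Frame 7: SPARE (6+4=10). 10 + next roll (3) = 13. Cumulative: 81
Frame 8: OPEN (3+3=6). Cumulative: 87
Frame 9: OPEN (3+3=6). Cumulative: 93
Frame 10: SPARE. Sum of all frame-10 rolls (5+5+10) = 20. Cumulative: 113

Answer: 113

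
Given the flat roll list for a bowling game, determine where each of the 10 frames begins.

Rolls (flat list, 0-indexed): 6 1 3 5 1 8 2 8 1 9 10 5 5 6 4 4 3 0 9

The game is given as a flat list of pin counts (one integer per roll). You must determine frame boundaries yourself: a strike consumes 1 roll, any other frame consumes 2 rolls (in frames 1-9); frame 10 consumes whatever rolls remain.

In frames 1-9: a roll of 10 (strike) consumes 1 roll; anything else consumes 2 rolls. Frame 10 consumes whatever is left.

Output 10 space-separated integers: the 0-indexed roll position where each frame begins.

Frame 1 starts at roll index 0: rolls=6,1 (sum=7), consumes 2 rolls
Frame 2 starts at roll index 2: rolls=3,5 (sum=8), consumes 2 rolls
Frame 3 starts at roll index 4: rolls=1,8 (sum=9), consumes 2 rolls
Frame 4 starts at roll index 6: rolls=2,8 (sum=10), consumes 2 rolls
Frame 5 starts at roll index 8: rolls=1,9 (sum=10), consumes 2 rolls
Frame 6 starts at roll index 10: roll=10 (strike), consumes 1 roll
Frame 7 starts at roll index 11: rolls=5,5 (sum=10), consumes 2 rolls
Frame 8 starts at roll index 13: rolls=6,4 (sum=10), consumes 2 rolls
Frame 9 starts at roll index 15: rolls=4,3 (sum=7), consumes 2 rolls
Frame 10 starts at roll index 17: 2 remaining rolls

Answer: 0 2 4 6 8 10 11 13 15 17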